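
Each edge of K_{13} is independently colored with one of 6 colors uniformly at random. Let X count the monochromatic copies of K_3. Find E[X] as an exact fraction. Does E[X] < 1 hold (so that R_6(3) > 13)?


E[X] = C(13, 3) · 6^{1 − 3} = 286 · 6^{−2} = 286/36.
As a reduced fraction: E[X] = 143/18 ≈ 7.9444.
Is E[X] < 1? NO.
Since E[X] ≥ 1, the first-moment bound is inconclusive at n = 13; it does NOT by itself certify R_6(3) > 13.

E[X] = 143/18 ≈ 7.9444; E[X] ≥ 1; first-moment method inconclusive here.


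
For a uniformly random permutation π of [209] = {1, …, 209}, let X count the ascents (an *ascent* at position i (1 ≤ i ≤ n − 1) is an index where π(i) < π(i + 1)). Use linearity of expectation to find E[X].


Write X = Σ X_I over i = 1, …, 208, with X_I the indicator of one ascent.
There are 208 indicators.
For each fixed i, the pair (π(i), π(i+1)) is a uniformly random ordered pair of distinct values from {1, …, 209}; by symmetry P[π(i) < π(i+1)] = 1/2.
By linearity: E[X] = 208 · (1/2) = (209 − 1) · (1/2) = 104 ≈ 104.000000.

E[X] = 104 = 104.000000.


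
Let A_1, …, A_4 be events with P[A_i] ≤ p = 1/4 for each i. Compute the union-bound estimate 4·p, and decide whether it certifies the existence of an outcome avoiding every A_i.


Union bound: P[∪_{i=1}^{4} A_i] ≤ Σ_i P[A_i] ≤ 4·p = 4·(1/4) = 1.
Numerically: 1 ≈ 1.0000.
Is 1 < 1? NO.
Since the bound 1 is ≥ 1, the union bound is uninformative here; it does NOT by itself certify existence.

4·p = 1 ≈ 1.0000; existence NOT certified by the union bound.


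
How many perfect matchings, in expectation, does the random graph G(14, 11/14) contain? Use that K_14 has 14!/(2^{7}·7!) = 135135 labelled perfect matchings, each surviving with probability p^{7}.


K_14 has 14!/(2^{7}·7!) = 135135 labelled perfect matchings.
For each such perfect matching H, let X_H = 1 if all 7 edges of H are present in G. Then P[X_H = 1] = p^{7} = (11/14)^{7} = 19487171/105413504.
By linearity: E[X] = Σ_H E[X_H] = 135135 · p^{7} = 135135 · 19487171/105413504 = 376199836155/15059072.
Numerically: E[X] ≈ 24981.6.

E[X] = 135135 · (11/14)^{7} = 376199836155/15059072 ≈ 24981.6.


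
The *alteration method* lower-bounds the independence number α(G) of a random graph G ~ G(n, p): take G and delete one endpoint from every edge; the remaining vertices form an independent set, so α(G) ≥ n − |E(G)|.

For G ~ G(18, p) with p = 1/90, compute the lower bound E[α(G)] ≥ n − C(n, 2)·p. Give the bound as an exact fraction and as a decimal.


E[|E(G)|] = C(18, 2)·p = 153 · (1/90) = 17/10.
E[α(G)] ≥ n − E[|E(G)|] = 18 − 17/10 = 163/10.
Numerically: ≈ 16.300000.
(This is only a lower bound; the true E[α(G)] may be larger.)

E[α(G)] ≥ 163/10 ≈ 16.300000.


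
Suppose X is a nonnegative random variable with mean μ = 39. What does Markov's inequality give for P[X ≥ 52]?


μ = E[X] = 39, a = 52.
Markov: P[X ≥ 52] ≤ μ/a = (39)/52 = 3/4.
Numerically: ≈ 0.75000.
(Since a = 52 > μ = 39.00000, the bound 3/4 is < 1 and informative.)

P[X ≥ 52] ≤ 3/4 ≈ 0.75000.


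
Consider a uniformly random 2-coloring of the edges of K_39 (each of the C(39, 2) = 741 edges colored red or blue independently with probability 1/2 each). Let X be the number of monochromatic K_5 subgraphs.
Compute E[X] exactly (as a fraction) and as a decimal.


Let X = Σ_S X_S over the C(39, 5) = 575757 subsets S of size 5, where X_S = 1 if the K_5 on S is monochromatic.
For a fixed S, the K_5 on S has C(5, 2) = 10 edges. P[all 10 edges red] = (1/2)^10, and likewise for blue, so P[monochromatic] = 2·(1/2)^10 = 2^{1 − 10} = 1/512.
By linearity of expectation: E[X] = C(39, 5) · 2^{1 − 10} = 575757 · 1/512 = 575757/512.
Numerically: E[X] ≈ 1124.525.

E[X] = C(39,5)·2^(1−C(5,2)) = 575757/512 ≈ 1124.525.


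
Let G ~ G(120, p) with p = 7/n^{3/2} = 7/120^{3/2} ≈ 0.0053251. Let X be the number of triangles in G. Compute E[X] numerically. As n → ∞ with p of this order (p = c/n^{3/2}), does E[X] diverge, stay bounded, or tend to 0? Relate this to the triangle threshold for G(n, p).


Number of potential triangles: C(120, 3) = 280840.
Each occurs with probability p³ ≈ (0.0053251)³ ≈ 1.5100054e-07.
By linearity: E[X] = C(120, 3)·p³ ≈ 280840 · 1.5100054e-07 ≈ 0.04241.
Since α = 3/2 > 1, p = c/n^{3/2} = o(1/n) is below the triangle threshold p ~ 1/n. Asymptotically E[X] ~ (c³/6)·n^{3(1−α)} = (7³/6)·n^{-1.5} → 0, so by Markov's inequality G has no triangles w.h.p.

E[X] ≈ 0.04241; in regime p = Θ(1/n^{3/2}) E[X] tends to 0 (below the triangle threshold p ~ 1/n).


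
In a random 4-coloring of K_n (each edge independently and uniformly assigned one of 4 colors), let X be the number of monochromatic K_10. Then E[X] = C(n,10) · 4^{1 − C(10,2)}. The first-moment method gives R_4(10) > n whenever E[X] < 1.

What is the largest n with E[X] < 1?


We need C(n, 10) · 4^{1 − 45} < 1, i.e. C(n, 10) < 4^{45 − 1} = 309485009821345068724781056.
Check values of n near the boundary:
  n = 2020: C(2020, 10) = 304832018578739931133653656; 304832018578739931133653656 < 309485009821345068724781056? YES
  n = 2021: C(2021, 10) = 306347841644770462864800616; 306347841644770462864800616 < 309485009821345068724781056? YES
  n = 2022: C(2022, 10) = 307870445231474093395937796; 307870445231474093395937796 < 309485009821345068724781056? YES
  n = 2023: C(2023, 10) = 309399856285778485315440716; 309399856285778485315440716 < 309485009821345068724781056? YES
  n = 2024: C(2024, 10) = 310936101848269937576192656; 310936101848269937576192656 < 309485009821345068724781056? NO
  n = 2025: C(2025, 10) = 312479209053472269772600560; 312479209053472269772600560 < 309485009821345068724781056? NO
The largest n with C(n, 10) < 309485009821345068724781056 is n = 2023 (where E[X] = 77349964071444621328860179/77371252455336267181195264 ≈ 0.999725). Hence R_4(10) > 2023, i.e. R_4(10) ≥ 2024.

Largest n = 2023; hence R_4(10) > 2023.


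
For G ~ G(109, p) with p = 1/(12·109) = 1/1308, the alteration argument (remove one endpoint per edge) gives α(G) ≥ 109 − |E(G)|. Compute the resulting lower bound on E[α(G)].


E[|E(G)|] = C(109, 2)·p = 5886 · (1/1308) = 9/2.
E[α(G)] ≥ n − E[|E(G)|] = 109 − 9/2 = 209/2.
Numerically: ≈ 104.500000.
(This is only a lower bound; the true E[α(G)] may be larger.)

E[α(G)] ≥ 209/2 ≈ 104.500000.


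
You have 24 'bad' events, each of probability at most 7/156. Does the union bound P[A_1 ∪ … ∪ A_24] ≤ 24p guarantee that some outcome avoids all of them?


Union bound: P[∪_{i=1}^{24} A_i] ≤ Σ_i P[A_i] ≤ 24·p = 24·(7/156) = 14/13.
Numerically: 14/13 ≈ 1.0769231.
Is 14/13 < 1? NO.
Since the bound 14/13 is ≥ 1, the union bound is uninformative here; it does NOT by itself certify existence.

24·p = 14/13 ≈ 1.0769231; existence NOT certified by the union bound.


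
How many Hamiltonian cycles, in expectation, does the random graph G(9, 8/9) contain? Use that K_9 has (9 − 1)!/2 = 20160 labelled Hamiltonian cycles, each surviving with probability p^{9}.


K_9 has (9 − 1)!/2 = 20160 labelled Hamiltonian cycles.
For each such Hamiltonian cycle H, let X_H = 1 if all 9 edges of H are present in G. Then P[X_H = 1] = p^{9} = (8/9)^{9} = 134217728/387420489.
By linearity: E[X] = Σ_H E[X_H] = 20160 · p^{9} = 20160 · 134217728/387420489 = 300647710720/43046721.
Numerically: E[X] ≈ 6984.2.

E[X] = 20160 · (8/9)^{9} = 300647710720/43046721 ≈ 6984.2.


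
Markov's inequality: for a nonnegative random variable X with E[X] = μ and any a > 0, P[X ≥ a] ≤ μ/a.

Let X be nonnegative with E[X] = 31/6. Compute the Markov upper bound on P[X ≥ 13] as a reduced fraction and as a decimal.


μ = E[X] = 31/6, a = 13.
Markov: P[X ≥ 13] ≤ μ/a = (31/6)/13 = 31/78.
Numerically: ≈ 0.3974.
(Since a = 13 > μ = 5.1667, the bound 31/78 is < 1 and informative.)

P[X ≥ 13] ≤ 31/78 ≈ 0.3974.


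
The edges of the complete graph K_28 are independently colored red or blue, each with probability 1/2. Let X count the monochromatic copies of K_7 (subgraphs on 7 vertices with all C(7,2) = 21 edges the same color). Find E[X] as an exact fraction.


Let X = Σ_S X_S over the C(28, 7) = 1184040 subsets S of size 7, where X_S = 1 if the K_7 on S is monochromatic.
For a fixed S, the K_7 on S has C(7, 2) = 21 edges. P[all 21 edges red] = (1/2)^21, and likewise for blue, so P[monochromatic] = 2·(1/2)^21 = 2^{1 − 21} = 1/1048576.
By linearity: E[X] = C(28, 7) · 2^{1 − 21} = 1184040 · 1/1048576 = 148005/131072.
Numerically: E[X] ≈ 1.1292.

E[X] = C(28,7)·2^(1−C(7,2)) = 148005/131072 ≈ 1.1292.


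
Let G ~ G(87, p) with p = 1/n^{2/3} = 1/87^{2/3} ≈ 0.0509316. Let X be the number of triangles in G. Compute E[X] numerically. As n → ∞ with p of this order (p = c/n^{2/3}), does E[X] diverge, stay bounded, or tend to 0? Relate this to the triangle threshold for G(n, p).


Number of potential triangles: C(87, 3) = 105995.
Each occurs with probability p³ ≈ (0.0509316)³ ≈ 1.32117849e-04.
By linearity: E[X] = C(87, 3)·p³ ≈ 105995 · 1.32117849e-04 ≈ 14.003831.
Since α = 2/3 < 1, p = c/n^{2/3} ≫ 1/n is above the triangle threshold p ~ 1/n. Asymptotically E[X] ~ (c³/6)·n^{3(1−α)} = (1³/6)·n^{1} → ∞; triangles are abundant w.h.p.

E[X] ≈ 14.003831; in regime p = Θ(1/n^{2/3}) E[X] diverges (above the triangle threshold p ~ 1/n).


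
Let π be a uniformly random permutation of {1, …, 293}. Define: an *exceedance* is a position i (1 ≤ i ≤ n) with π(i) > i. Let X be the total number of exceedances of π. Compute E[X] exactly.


Write X = Σ_{i=1}^{293} X_i, where X_i = 1_{π(i) > i}.
For each fixed i, π(i) is uniform over {1, …, 293} (marginal of a uniform permutation), so P[π(i) > i] = (n − i)/n. Summing: Σ_{i=1}^{293} (n − i)/n = (0 + 1 + … + 292)/293 = 293(293 − 1)/(2·293) = (293 − 1)/2.
Hence E[X] = Σ_{i=1}^{293} (293 − i)/293 = 146 ≈ 146.00000.

E[X] = 146 = 146.00000.


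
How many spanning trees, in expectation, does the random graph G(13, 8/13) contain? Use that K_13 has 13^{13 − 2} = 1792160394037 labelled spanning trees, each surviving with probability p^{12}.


K_13 has 13^{13 − 2} = 1792160394037 labelled spanning trees.
For each such spanning tree H, let X_H = 1 if all 12 edges of H are present in G. Then P[X_H = 1] = p^{12} = (8/13)^{12} = 68719476736/23298085122481.
By linearity: E[X] = Σ_H E[X_H] = 1792160394037 · p^{12} = 1792160394037 · 68719476736/23298085122481 = 68719476736/13.
Numerically: E[X] ≈ 5.28611e+09.

E[X] = 1792160394037 · (8/13)^{12} = 68719476736/13 ≈ 5.28611e+09.


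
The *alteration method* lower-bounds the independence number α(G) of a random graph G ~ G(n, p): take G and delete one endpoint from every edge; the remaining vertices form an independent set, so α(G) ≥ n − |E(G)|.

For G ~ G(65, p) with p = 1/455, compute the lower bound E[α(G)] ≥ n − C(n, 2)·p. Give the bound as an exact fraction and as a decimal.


E[|E(G)|] = C(65, 2)·p = 2080 · (1/455) = 32/7.
E[α(G)] ≥ n − E[|E(G)|] = 65 − 32/7 = 423/7.
Numerically: ≈ 60.429.
(This is only a lower bound; the true E[α(G)] may be larger.)

E[α(G)] ≥ 423/7 ≈ 60.429.


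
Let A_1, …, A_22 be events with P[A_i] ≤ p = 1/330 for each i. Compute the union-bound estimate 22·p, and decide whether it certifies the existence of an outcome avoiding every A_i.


Union bound: P[∪_{i=1}^{22} A_i] ≤ Σ_i P[A_i] ≤ 22·p = 22·(1/330) = 1/15.
Numerically: 1/15 ≈ 0.0666667.
Is 1/15 < 1? YES.
Since P[∪ A_i] ≤ 1/15 < 1, the complement has P[∩ A_i^c] ≥ 1 − 1/15 = 14/15 > 0, so some outcome avoids every A_i.

22·p = 1/15 ≈ 0.0666667; existence CERTIFIED by the union bound.


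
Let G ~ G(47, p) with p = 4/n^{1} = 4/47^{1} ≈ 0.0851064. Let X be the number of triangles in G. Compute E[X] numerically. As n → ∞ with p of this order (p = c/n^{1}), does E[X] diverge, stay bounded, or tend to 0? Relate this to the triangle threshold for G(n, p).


Number of potential triangles: C(47, 3) = 16215.
Each occurs with probability p³ ≈ (0.0851064)³ ≈ 6.16433738e-04.
By linearity: E[X] = C(47, 3)·p³ ≈ 16215 · 6.16433738e-04 ≈ 9.995473.
Here α = 1, so p = 4/n is exactly at the triangle threshold p ~ 1/n. Asymptotically E[X] → c³/6 = 4³/6 = 32/3 ≈ 10.666667, a bounded constant. In this regime the triangle count is asymptotically Poisson(c³/6).

E[X] ≈ 9.995473; in regime p = Θ(1/n^{1}) E[X] stays bounded (at the triangle threshold p ~ 1/n).


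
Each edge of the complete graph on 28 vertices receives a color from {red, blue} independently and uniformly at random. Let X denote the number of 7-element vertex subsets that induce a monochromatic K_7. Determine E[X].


Let X = Σ_S X_S over the C(28, 7) = 1184040 subsets S of size 7, where X_S = 1 if the K_7 on S is monochromatic.
For a fixed S, the K_7 on S has C(7, 2) = 21 edges. P[all 21 edges red] = (1/2)^21, and likewise for blue, so P[monochromatic] = 2·(1/2)^21 = 2^{1 − 21} = 1/1048576.
By linearity: E[X] = C(28, 7) · 2^{1 − 21} = 1184040 · 1/1048576 = 148005/131072.
Numerically: E[X] ≈ 1.129189.

E[X] = C(28,7)·2^(1−C(7,2)) = 148005/131072 ≈ 1.129189.


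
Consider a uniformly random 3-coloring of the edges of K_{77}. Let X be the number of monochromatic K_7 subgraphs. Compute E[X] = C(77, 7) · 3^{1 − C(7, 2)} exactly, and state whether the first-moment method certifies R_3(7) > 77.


E[X] = C(77, 7) · 3^{1 − 21} = 2404808340 · 3^{−20} = 2404808340/3486784401.
As a reduced fraction: E[X] = 801602780/1162261467 ≈ 0.68969.
Is E[X] < 1? YES.
Since E[X] < 1, there exists a 3-coloring of K_{77} with no monochromatic K_7; hence R_3(7) > 77.

E[X] = 801602780/1162261467 ≈ 0.68969; E[X] < 1, so R_3(7) > 77.


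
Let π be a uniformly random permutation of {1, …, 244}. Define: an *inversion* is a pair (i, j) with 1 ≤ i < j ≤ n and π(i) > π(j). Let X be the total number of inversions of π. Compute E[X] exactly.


Write X = Σ X_I over the C(244, 2) = 29646 pairs i < j, with X_I the indicator of one inversion.
There are 29646 indicators.
For each fixed pair i < j, the values π(i) and π(j) are two distinct elements of {1, …, 244} in uniformly random order; by symmetry P[π(i) > π(j)] = 1/2.
By linearity: E[X] = 29646 · (1/2) = C(244, 2) · (1/2) = 29646/2 = 14823 ≈ 14823.00000.

E[X] = 14823 = 14823.00000.


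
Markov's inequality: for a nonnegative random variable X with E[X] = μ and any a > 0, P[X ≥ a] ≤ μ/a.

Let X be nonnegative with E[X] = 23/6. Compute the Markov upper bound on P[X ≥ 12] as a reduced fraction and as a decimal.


μ = E[X] = 23/6, a = 12.
Markov: P[X ≥ 12] ≤ μ/a = (23/6)/12 = 23/72.
Numerically: ≈ 0.319444.
(Since a = 12 > μ = 3.833333, the bound 23/72 is < 1 and informative.)

P[X ≥ 12] ≤ 23/72 ≈ 0.319444.


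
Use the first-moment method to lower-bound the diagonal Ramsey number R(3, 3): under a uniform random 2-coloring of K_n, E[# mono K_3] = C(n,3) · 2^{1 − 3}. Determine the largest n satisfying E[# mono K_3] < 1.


We need C(n, 3) · 2^{1 − 3} < 1, i.e. C(n, 3) < 2^{3 − 1} = 4.
Check values of n near the boundary:
  n = 3: C(3, 3) = 1; 1 < 4? YES
  n = 4: C(4, 3) = 4; 4 < 4? NO
  n = 5: C(5, 3) = 10; 10 < 4? NO
  n = 6: C(6, 3) = 20; 20 < 4? NO
The largest n with C(n, 3) < 4 is n = 3 (where E[X] = 1/4 ≈ 0.250). Hence R(3, 3) > 3, i.e. R(3, 3) ≥ 4.

Largest n = 3; hence R(3, 3) > 3.


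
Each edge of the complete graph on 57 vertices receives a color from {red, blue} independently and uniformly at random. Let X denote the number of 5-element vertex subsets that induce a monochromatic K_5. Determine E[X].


Let X = Σ_S X_S over the C(57, 5) = 4187106 subsets S of size 5, where X_S = 1 if the K_5 on S is monochromatic.
For a fixed S, the K_5 on S has C(5, 2) = 10 edges. P[all 10 edges red] = (1/2)^10, and likewise for blue, so P[monochromatic] = 2·(1/2)^10 = 2^{1 − 10} = 1/512.
By linearity: E[X] = C(57, 5) · 2^{1 − 10} = 4187106 · 1/512 = 2093553/256.
Numerically: E[X] ≈ 8177.94141.

E[X] = C(57,5)·2^(1−C(5,2)) = 2093553/256 ≈ 8177.94141.


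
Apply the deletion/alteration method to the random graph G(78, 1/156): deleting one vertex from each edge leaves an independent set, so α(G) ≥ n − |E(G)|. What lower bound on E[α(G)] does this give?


E[|E(G)|] = C(78, 2)·p = 3003 · (1/156) = 77/4.
E[α(G)] ≥ n − E[|E(G)|] = 78 − 77/4 = 235/4.
Numerically: ≈ 58.7500.
(This is only a lower bound; the true E[α(G)] may be larger.)

E[α(G)] ≥ 235/4 ≈ 58.7500.


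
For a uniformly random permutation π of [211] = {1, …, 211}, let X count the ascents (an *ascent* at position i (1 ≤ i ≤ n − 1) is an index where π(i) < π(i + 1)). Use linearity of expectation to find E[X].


Write X = Σ X_I over i = 1, …, 210, with X_I the indicator of one ascent.
There are 210 indicators.
For each fixed i, the pair (π(i), π(i+1)) is a uniformly random ordered pair of distinct values from {1, …, 211}; by symmetry P[π(i) < π(i+1)] = 1/2.
By linearity: E[X] = 210 · (1/2) = (211 − 1) · (1/2) = 105 ≈ 105.00000.

E[X] = 105 = 105.00000.


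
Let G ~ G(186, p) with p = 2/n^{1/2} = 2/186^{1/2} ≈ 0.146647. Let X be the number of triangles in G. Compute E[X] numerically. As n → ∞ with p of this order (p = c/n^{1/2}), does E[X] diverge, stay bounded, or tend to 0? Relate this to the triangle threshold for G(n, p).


Number of potential triangles: C(186, 3) = 1055240.
Each occurs with probability p³ ≈ (0.146647)³ ≈ 3.15370140e-03.
By linearity: E[X] = C(186, 3)·p³ ≈ 1055240 · 3.15370140e-03 ≈ 3327.911864.
Since α = 1/2 < 1, p = c/n^{1/2} ≫ 1/n is above the triangle threshold p ~ 1/n. Asymptotically E[X] ~ (c³/6)·n^{3(1−α)} = (2³/6)·n^{1.5} → ∞; triangles are abundant w.h.p.

E[X] ≈ 3327.911864; in regime p = Θ(1/n^{1/2}) E[X] diverges (above the triangle threshold p ~ 1/n).


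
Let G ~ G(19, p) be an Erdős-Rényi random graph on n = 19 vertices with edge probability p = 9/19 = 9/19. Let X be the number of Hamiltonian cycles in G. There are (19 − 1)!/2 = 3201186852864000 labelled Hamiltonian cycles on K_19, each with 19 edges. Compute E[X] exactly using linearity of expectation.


K_19 has (19 − 1)!/2 = 3201186852864000 labelled Hamiltonian cycles.
For each such Hamiltonian cycle H, let X_H = 1 if all 19 edges of H are present in G. Then P[X_H = 1] = p^{19} = (9/19)^{19} = 1350851717672992089/1978419655660313589123979.
By linearity: E[X] = Σ_H E[X_H] = 3201186852864000 · p^{19} = 3201186852864000 · 1350851717672992089/1978419655660313589123979 = 4324328758783534194876278992896000/1978419655660313589123979.
Numerically: E[X] ≈ 2.19e+09.

E[X] = 3201186852864000 · (9/19)^{19} = 4324328758783534194876278992896000/1978419655660313589123979 ≈ 2.19e+09.


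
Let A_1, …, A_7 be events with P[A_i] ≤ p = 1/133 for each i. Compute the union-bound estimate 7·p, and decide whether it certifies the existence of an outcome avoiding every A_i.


Union bound: P[∪_{i=1}^{7} A_i] ≤ Σ_i P[A_i] ≤ 7·p = 7·(1/133) = 1/19.
Numerically: 1/19 ≈ 0.05263.
Is 1/19 < 1? YES.
Since P[∪ A_i] ≤ 1/19 < 1, the complement has P[∩ A_i^c] ≥ 1 − 1/19 = 18/19 > 0, so some outcome avoids every A_i.

7·p = 1/19 ≈ 0.05263; existence CERTIFIED by the union bound.


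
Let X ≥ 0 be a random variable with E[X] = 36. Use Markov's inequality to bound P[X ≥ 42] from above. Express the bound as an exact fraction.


μ = E[X] = 36, a = 42.
Markov: P[X ≥ 42] ≤ μ/a = (36)/42 = 6/7.
Numerically: ≈ 0.857143.
(Since a = 42 > μ = 36.000000, the bound 6/7 is < 1 and informative.)

P[X ≥ 42] ≤ 6/7 ≈ 0.857143.


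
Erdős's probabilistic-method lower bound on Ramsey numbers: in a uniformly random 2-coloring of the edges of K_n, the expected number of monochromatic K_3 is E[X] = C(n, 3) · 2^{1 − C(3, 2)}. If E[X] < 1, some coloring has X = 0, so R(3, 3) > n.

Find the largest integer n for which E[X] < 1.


We need C(n, 3) · 2^{1 − 3} < 1, i.e. C(n, 3) < 2^{3 − 1} = 4.
Check values of n near the boundary:
  n = 3: C(3, 3) = 1; 1 < 4? YES
  n = 4: C(4, 3) = 4; 4 < 4? NO
The largest n with C(n, 3) < 4 is n = 3 (where E[X] = 1/4 ≈ 0.2500000). Hence R(3, 3) > 3, i.e. R(3, 3) ≥ 4.

Largest n = 3; hence R(3, 3) > 3.


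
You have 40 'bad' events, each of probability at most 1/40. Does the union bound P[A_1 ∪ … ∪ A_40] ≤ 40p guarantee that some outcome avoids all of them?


Union bound: P[∪_{i=1}^{40} A_i] ≤ Σ_i P[A_i] ≤ 40·p = 40·(1/40) = 1.
Numerically: 1 ≈ 1.000.
Is 1 < 1? NO.
Since the bound 1 is ≥ 1, the union bound is uninformative here; it does NOT by itself certify existence.

40·p = 1 ≈ 1.000; existence NOT certified by the union bound.


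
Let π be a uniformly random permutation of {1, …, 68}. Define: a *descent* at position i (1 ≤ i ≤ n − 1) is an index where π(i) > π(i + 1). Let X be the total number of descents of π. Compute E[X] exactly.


Write X = Σ X_I over i = 1, …, 67, with X_I the indicator of one descent.
There are 67 indicators.
For each fixed i, the pair (π(i), π(i+1)) is a uniformly random ordered pair of distinct values from {1, …, 68}; by symmetry P[π(i) > π(i+1)] = 1/2.
By linearity: E[X] = 67 · (1/2) = (68 − 1) · (1/2) = 67/2 ≈ 33.5000.

E[X] = 67/2 = 33.5000.


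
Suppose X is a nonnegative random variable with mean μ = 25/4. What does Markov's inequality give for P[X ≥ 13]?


μ = E[X] = 25/4, a = 13.
Markov: P[X ≥ 13] ≤ μ/a = (25/4)/13 = 25/52.
Numerically: ≈ 0.48077.
(Since a = 13 > μ = 6.25000, the bound 25/52 is < 1 and informative.)

P[X ≥ 13] ≤ 25/52 ≈ 0.48077.


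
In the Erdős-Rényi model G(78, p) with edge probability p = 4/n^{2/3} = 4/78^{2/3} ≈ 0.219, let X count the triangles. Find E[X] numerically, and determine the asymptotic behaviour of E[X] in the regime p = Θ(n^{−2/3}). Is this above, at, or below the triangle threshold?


Number of potential triangles: C(78, 3) = 76076.
Each occurs with probability p³ ≈ (0.219)³ ≈ 1.05194e-02.
By linearity: E[X] = C(78, 3)·p³ ≈ 76076 · 1.05194e-02 ≈ 800.274.
Since α = 2/3 < 1, p = c/n^{2/3} ≫ 1/n is above the triangle threshold p ~ 1/n. Asymptotically E[X] ~ (c³/6)·n^{3(1−α)} = (4³/6)·n^{1} → ∞; triangles are abundant w.h.p.

E[X] ≈ 800.274; in regime p = Θ(1/n^{2/3}) E[X] diverges (above the triangle threshold p ~ 1/n).


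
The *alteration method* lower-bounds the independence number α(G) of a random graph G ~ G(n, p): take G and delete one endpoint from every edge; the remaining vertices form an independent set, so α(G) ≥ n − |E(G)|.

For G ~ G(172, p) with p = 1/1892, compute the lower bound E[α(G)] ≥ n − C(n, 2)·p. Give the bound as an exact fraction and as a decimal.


E[|E(G)|] = C(172, 2)·p = 14706 · (1/1892) = 171/22.
E[α(G)] ≥ n − E[|E(G)|] = 172 − 171/22 = 3613/22.
Numerically: ≈ 164.227.
(This is only a lower bound; the true E[α(G)] may be larger.)

E[α(G)] ≥ 3613/22 ≈ 164.227.


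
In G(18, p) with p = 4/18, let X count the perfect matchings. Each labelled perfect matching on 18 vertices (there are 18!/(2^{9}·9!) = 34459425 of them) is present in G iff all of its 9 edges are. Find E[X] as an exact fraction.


K_18 has 18!/(2^{9}·9!) = 34459425 labelled perfect matchings.
For each such perfect matching H, let X_H = 1 if all 9 edges of H are present in G. Then P[X_H = 1] = p^{9} = (2/9)^{9} = 512/387420489.
By linearity of expectation: E[X] = Σ_H E[X_H] = 34459425 · p^{9} = 34459425 · 512/387420489 = 217817600/4782969.
Numerically: E[X] ≈ 45.5402.

E[X] = 34459425 · (2/9)^{9} = 217817600/4782969 ≈ 45.5402.


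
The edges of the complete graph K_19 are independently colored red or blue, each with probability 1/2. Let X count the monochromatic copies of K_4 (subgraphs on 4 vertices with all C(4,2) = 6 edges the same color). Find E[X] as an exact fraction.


Let X = Σ_S X_S over the C(19, 4) = 3876 subsets S of size 4, where X_S = 1 if the K_4 on S is monochromatic.
For a fixed S, the K_4 on S has C(4, 2) = 6 edges. P[all 6 edges red] = (1/2)^6, and likewise for blue, so P[monochromatic] = 2·(1/2)^6 = 2^{1 − 6} = 1/32.
Summing: E[X] = C(19, 4) · 2^{1 − 6} = 3876 · 1/32 = 969/8.
Numerically: E[X] ≈ 121.125.

E[X] = C(19,4)·2^(1−C(4,2)) = 969/8 ≈ 121.125.


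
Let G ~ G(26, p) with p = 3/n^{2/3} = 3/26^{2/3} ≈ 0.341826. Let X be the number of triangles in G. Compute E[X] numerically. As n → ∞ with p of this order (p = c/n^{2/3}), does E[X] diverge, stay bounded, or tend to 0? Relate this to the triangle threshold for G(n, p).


Number of potential triangles: C(26, 3) = 2600.
Each occurs with probability p³ ≈ (0.341826)³ ≈ 3.99408284e-02.
By linearity: E[X] = C(26, 3)·p³ ≈ 2600 · 3.99408284e-02 ≈ 103.846154.
Since α = 2/3 < 1, p = c/n^{2/3} ≫ 1/n is above the triangle threshold p ~ 1/n. Asymptotically E[X] ~ (c³/6)·n^{3(1−α)} = (3³/6)·n^{1} → ∞; triangles are abundant w.h.p.

E[X] ≈ 103.846154; in regime p = Θ(1/n^{2/3}) E[X] diverges (above the triangle threshold p ~ 1/n).


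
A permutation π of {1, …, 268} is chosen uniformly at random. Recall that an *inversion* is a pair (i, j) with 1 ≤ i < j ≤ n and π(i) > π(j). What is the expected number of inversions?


Write X = Σ X_I over the C(268, 2) = 35778 pairs i < j, with X_I the indicator of one inversion.
There are 35778 indicators.
For each fixed pair i < j, the values π(i) and π(j) are two distinct elements of {1, …, 268} in uniformly random order; by symmetry P[π(i) > π(j)] = 1/2.
By linearity: E[X] = 35778 · (1/2) = C(268, 2) · (1/2) = 35778/2 = 17889 ≈ 17889.00000.

E[X] = 17889 = 17889.00000.


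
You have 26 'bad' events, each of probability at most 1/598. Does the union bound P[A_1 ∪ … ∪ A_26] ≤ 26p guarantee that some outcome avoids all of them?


Union bound: P[∪_{i=1}^{26} A_i] ≤ Σ_i P[A_i] ≤ 26·p = 26·(1/598) = 1/23.
Numerically: 1/23 ≈ 0.04348.
Is 1/23 < 1? YES.
Since P[∪ A_i] ≤ 1/23 < 1, the complement has P[∩ A_i^c] ≥ 1 − 1/23 = 22/23 > 0, so some outcome avoids every A_i.

26·p = 1/23 ≈ 0.04348; existence CERTIFIED by the union bound.


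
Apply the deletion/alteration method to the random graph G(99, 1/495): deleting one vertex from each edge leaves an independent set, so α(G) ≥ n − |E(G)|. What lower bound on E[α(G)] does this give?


E[|E(G)|] = C(99, 2)·p = 4851 · (1/495) = 49/5.
E[α(G)] ≥ n − E[|E(G)|] = 99 − 49/5 = 446/5.
Numerically: ≈ 89.200.
(This is only a lower bound; the true E[α(G)] may be larger.)

E[α(G)] ≥ 446/5 ≈ 89.200.


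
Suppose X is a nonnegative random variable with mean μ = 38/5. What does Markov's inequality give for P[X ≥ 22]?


μ = E[X] = 38/5, a = 22.
Markov: P[X ≥ 22] ≤ μ/a = (38/5)/22 = 19/55.
Numerically: ≈ 0.3455.
(Since a = 22 > μ = 7.6000, the bound 19/55 is < 1 and informative.)

P[X ≥ 22] ≤ 19/55 ≈ 0.3455.


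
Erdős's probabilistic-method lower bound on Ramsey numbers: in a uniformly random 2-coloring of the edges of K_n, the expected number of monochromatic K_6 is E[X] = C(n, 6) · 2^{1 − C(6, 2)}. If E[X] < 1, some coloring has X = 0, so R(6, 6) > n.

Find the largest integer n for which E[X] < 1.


We need C(n, 6) · 2^{1 − 15} < 1, i.e. C(n, 6) < 2^{15 − 1} = 16384.
Check values of n near the boundary:
  n = 11: C(11, 6) = 462; 462 < 16384? YES
  n = 12: C(12, 6) = 924; 924 < 16384? YES
  n = 13: C(13, 6) = 1716; 1716 < 16384? YES
  n = 14: C(14, 6) = 3003; 3003 < 16384? YES
  n = 15: C(15, 6) = 5005; 5005 < 16384? YES
  n = 16: C(16, 6) = 8008; 8008 < 16384? YES
  n = 17: C(17, 6) = 12376; 12376 < 16384? YES
  n = 18: C(18, 6) = 18564; 18564 < 16384? NO
The largest n with C(n, 6) < 16384 is n = 17 (where E[X] = 1547/2048 ≈ 0.755371). Hence R(6, 6) > 17, i.e. R(6, 6) ≥ 18.

Largest n = 17; hence R(6, 6) > 17.


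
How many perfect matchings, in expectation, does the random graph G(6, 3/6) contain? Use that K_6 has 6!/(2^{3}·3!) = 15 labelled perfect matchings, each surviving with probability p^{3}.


K_6 has 6!/(2^{3}·3!) = 15 labelled perfect matchings.
For each such perfect matching H, let X_H = 1 if all 3 edges of H are present in G. Then P[X_H = 1] = p^{3} = (1/2)^{3} = 1/8.
Summing the indicators: E[X] = Σ_H E[X_H] = 15 · p^{3} = 15 · 1/8 = 15/8.
Numerically: E[X] ≈ 1.875.

E[X] = 15 · (1/2)^{3} = 15/8 ≈ 1.875.


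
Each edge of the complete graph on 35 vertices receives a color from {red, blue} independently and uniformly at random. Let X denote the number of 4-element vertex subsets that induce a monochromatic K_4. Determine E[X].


Let X = Σ_S X_S over the C(35, 4) = 52360 subsets S of size 4, where X_S = 1 if the K_4 on S is monochromatic.
For a fixed S, the K_4 on S has C(4, 2) = 6 edges. P[all 6 edges red] = (1/2)^6, and likewise for blue, so P[monochromatic] = 2·(1/2)^6 = 2^{1 − 6} = 1/32.
Summing: E[X] = C(35, 4) · 2^{1 − 6} = 52360 · 1/32 = 6545/4.
Numerically: E[X] ≈ 1636.250000.

E[X] = C(35,4)·2^(1−C(4,2)) = 6545/4 ≈ 1636.250000.


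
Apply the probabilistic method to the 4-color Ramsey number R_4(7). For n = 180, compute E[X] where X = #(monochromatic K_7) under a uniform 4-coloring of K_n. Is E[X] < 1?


E[X] = C(180, 7) · 4^{1 − 21} = 1079414463600 · 4^{−20} = 1079414463600/1099511627776.
As a reduced fraction: E[X] = 67463403975/68719476736 ≈ 0.9817.
Is E[X] < 1? YES.
Since E[X] < 1, there exists a 4-coloring of K_{180} with no monochromatic K_7; hence R_4(7) > 180.

E[X] = 67463403975/68719476736 ≈ 0.9817; E[X] < 1, so R_4(7) > 180.


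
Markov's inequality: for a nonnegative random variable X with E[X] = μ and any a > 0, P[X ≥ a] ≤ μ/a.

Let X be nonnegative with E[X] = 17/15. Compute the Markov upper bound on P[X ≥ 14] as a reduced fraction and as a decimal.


μ = E[X] = 17/15, a = 14.
Markov: P[X ≥ 14] ≤ μ/a = (17/15)/14 = 17/210.
Numerically: ≈ 0.081.
(Since a = 14 > μ = 1.133, the bound 17/210 is < 1 and informative.)

P[X ≥ 14] ≤ 17/210 ≈ 0.081.


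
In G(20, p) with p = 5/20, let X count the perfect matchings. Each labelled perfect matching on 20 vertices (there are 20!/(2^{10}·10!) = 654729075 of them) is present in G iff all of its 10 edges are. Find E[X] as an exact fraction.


K_20 has 20!/(2^{10}·10!) = 654729075 labelled perfect matchings.
For each such perfect matching H, let X_H = 1 if all 10 edges of H are present in G. Then P[X_H = 1] = p^{10} = (1/4)^{10} = 1/1048576.
Summing the indicators: E[X] = Σ_H E[X_H] = 654729075 · p^{10} = 654729075 · 1/1048576 = 654729075/1048576.
Numerically: E[X] ≈ 624.

E[X] = 654729075 · (1/4)^{10} = 654729075/1048576 ≈ 624.


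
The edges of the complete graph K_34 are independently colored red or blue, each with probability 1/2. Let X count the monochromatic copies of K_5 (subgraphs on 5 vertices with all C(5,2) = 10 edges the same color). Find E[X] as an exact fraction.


Let X = Σ_S X_S over the C(34, 5) = 278256 subsets S of size 5, where X_S = 1 if the K_5 on S is monochromatic.
For a fixed S, the K_5 on S has C(5, 2) = 10 edges. P[all 10 edges red] = (1/2)^10, and likewise for blue, so P[monochromatic] = 2·(1/2)^10 = 2^{1 − 10} = 1/512.
By linearity of expectation: E[X] = C(34, 5) · 2^{1 − 10} = 278256 · 1/512 = 17391/32.
Numerically: E[X] ≈ 543.4688.

E[X] = C(34,5)·2^(1−C(5,2)) = 17391/32 ≈ 543.4688.


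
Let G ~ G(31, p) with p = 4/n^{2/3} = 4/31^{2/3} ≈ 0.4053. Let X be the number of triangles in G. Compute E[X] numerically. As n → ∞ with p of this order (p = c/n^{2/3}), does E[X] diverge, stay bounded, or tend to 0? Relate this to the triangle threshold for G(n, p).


Number of potential triangles: C(31, 3) = 4495.
Each occurs with probability p³ ≈ (0.4053)³ ≈ 6.659729e-02.
By linearity: E[X] = C(31, 3)·p³ ≈ 4495 · 6.659729e-02 ≈ 299.3548.
Since α = 2/3 < 1, p = c/n^{2/3} ≫ 1/n is above the triangle threshold p ~ 1/n. Asymptotically E[X] ~ (c³/6)·n^{3(1−α)} = (4³/6)·n^{1} → ∞; triangles are abundant w.h.p.

E[X] ≈ 299.3548; in regime p = Θ(1/n^{2/3}) E[X] diverges (above the triangle threshold p ~ 1/n).


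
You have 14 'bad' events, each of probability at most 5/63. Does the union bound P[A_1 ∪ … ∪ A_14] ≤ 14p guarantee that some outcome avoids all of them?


Union bound: P[∪_{i=1}^{14} A_i] ≤ Σ_i P[A_i] ≤ 14·p = 14·(5/63) = 10/9.
Numerically: 10/9 ≈ 1.111.
Is 10/9 < 1? NO.
Since the bound 10/9 is ≥ 1, the union bound is uninformative here; it does NOT by itself certify existence.

14·p = 10/9 ≈ 1.111; existence NOT certified by the union bound.


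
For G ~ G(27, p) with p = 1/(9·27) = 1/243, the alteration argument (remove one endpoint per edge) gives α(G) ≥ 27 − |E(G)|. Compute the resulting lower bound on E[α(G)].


E[|E(G)|] = C(27, 2)·p = 351 · (1/243) = 13/9.
E[α(G)] ≥ n − E[|E(G)|] = 27 − 13/9 = 230/9.
Numerically: ≈ 25.5556.
(This is only a lower bound; the true E[α(G)] may be larger.)

E[α(G)] ≥ 230/9 ≈ 25.5556.


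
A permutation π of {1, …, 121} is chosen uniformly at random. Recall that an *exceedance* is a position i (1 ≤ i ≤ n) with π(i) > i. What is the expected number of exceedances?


Write X = Σ_{i=1}^{121} X_i, where X_i = 1_{π(i) > i}.
For each fixed i, π(i) is uniform over {1, …, 121} (marginal of a uniform permutation), so P[π(i) > i] = (n − i)/n. Summing: Σ_{i=1}^{121} (n − i)/n = (0 + 1 + … + 120)/121 = 121(121 − 1)/(2·121) = (121 − 1)/2.
Hence E[X] = Σ_{i=1}^{121} (121 − i)/121 = 60 ≈ 60.00000.

E[X] = 60 = 60.00000.


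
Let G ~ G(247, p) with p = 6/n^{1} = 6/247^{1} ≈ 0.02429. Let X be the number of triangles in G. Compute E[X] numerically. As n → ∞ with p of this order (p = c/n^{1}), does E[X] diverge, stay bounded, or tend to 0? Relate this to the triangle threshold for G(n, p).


Number of potential triangles: C(247, 3) = 2481115.
Each occurs with probability p³ ≈ (0.02429)³ ≈ 1.433385e-05.
By linearity: E[X] = C(247, 3)·p³ ≈ 2481115 · 1.433385e-05 ≈ 35.5639.
Here α = 1, so p = 6/n is exactly at the triangle threshold p ~ 1/n. Asymptotically E[X] → c³/6 = 6³/6 = 36 ≈ 36.0000, a bounded constant. In this regime the triangle count is asymptotically Poisson(c³/6).

E[X] ≈ 35.5639; in regime p = Θ(1/n^{1}) E[X] stays bounded (at the triangle threshold p ~ 1/n).


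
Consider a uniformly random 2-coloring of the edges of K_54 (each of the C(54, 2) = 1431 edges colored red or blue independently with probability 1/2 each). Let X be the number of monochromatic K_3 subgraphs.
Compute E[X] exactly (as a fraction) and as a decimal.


Let X = Σ_S X_S over the C(54, 3) = 24804 subsets S of size 3, where X_S = 1 if the K_3 on S is monochromatic.
For a fixed S, the K_3 on S has C(3, 2) = 3 edges. P[all 3 edges red] = (1/2)^3, and likewise for blue, so P[monochromatic] = 2·(1/2)^3 = 2^{1 − 3} = 1/4.
By linearity: E[X] = C(54, 3) · 2^{1 − 3} = 24804 · 1/4 = 6201.
Numerically: E[X] ≈ 6201.00000.

E[X] = C(54,3)·2^(1−C(3,2)) = 6201 ≈ 6201.00000.


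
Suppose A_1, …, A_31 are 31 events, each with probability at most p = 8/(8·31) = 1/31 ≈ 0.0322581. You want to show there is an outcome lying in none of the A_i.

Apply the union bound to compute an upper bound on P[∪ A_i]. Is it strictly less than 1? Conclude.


Union bound: P[∪_{i=1}^{31} A_i] ≤ Σ_i P[A_i] ≤ 31·p = 31·(1/31) = 1.
Numerically: 1 ≈ 1.0000000.
Is 1 < 1? NO.
Since the bound 1 is ≥ 1, the union bound is uninformative here; it does NOT by itself certify existence.

31·p = 1 ≈ 1.0000000; existence NOT certified by the union bound.


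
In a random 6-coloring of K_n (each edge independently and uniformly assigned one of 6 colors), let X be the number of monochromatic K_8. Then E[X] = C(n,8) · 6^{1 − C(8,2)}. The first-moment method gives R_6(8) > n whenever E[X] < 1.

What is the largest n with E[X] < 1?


We need C(n, 8) · 6^{1 − 28} < 1, i.e. C(n, 8) < 6^{28 − 1} = 1023490369077469249536.
Check values of n near the boundary:
  n = 1594: C(1594, 8) = 1015652773590544255167; 1015652773590544255167 < 1023490369077469249536? YES
  n = 1595: C(1595, 8) = 1020772636343363633895; 1020772636343363633895 < 1023490369077469249536? YES
  n = 1596: C(1596, 8) = 1025915067760710553965; 1025915067760710553965 < 1023490369077469249536? NO
The largest n with C(n, 8) < 1023490369077469249536 is n = 1595 (where E[X] = 113419181815929292655/113721152119718805504 ≈ 0.99734). Hence R_6(8) > 1595, i.e. R_6(8) ≥ 1596.

Largest n = 1595; hence R_6(8) > 1595.


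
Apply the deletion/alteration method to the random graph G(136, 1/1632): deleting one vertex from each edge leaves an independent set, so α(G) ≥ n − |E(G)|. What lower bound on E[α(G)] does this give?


E[|E(G)|] = C(136, 2)·p = 9180 · (1/1632) = 45/8.
E[α(G)] ≥ n − E[|E(G)|] = 136 − 45/8 = 1043/8.
Numerically: ≈ 130.37500.
(This is only a lower bound; the true E[α(G)] may be larger.)

E[α(G)] ≥ 1043/8 ≈ 130.37500.


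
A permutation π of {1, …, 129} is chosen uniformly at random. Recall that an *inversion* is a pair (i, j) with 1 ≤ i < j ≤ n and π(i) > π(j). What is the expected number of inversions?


Write X = Σ X_I over the C(129, 2) = 8256 pairs i < j, with X_I the indicator of one inversion.
There are 8256 indicators.
For each fixed pair i < j, the values π(i) and π(j) are two distinct elements of {1, …, 129} in uniformly random order; by symmetry P[π(i) > π(j)] = 1/2.
By linearity: E[X] = 8256 · (1/2) = C(129, 2) · (1/2) = 8256/2 = 4128 ≈ 4128.0000.

E[X] = 4128 = 4128.0000.


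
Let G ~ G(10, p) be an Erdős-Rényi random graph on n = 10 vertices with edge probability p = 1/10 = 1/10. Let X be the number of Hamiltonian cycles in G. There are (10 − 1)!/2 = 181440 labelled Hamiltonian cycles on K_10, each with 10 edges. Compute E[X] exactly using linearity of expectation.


K_10 has (10 − 1)!/2 = 181440 labelled Hamiltonian cycles.
For each such Hamiltonian cycle H, let X_H = 1 if all 10 edges of H are present in G. Then P[X_H = 1] = p^{10} = (1/10)^{10} = 1/10000000000.
By linearity: E[X] = Σ_H E[X_H] = 181440 · p^{10} = 181440 · 1/10000000000 = 567/31250000.
Numerically: E[X] ≈ 1.81e-05.

E[X] = 181440 · (1/10)^{10} = 567/31250000 ≈ 1.81e-05.


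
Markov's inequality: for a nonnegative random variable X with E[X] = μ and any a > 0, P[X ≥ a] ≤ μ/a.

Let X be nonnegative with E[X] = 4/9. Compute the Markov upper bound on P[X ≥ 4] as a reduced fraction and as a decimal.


μ = E[X] = 4/9, a = 4.
Markov: P[X ≥ 4] ≤ μ/a = (4/9)/4 = 1/9.
Numerically: ≈ 0.11111.
(Since a = 4 > μ = 0.44444, the bound 1/9 is < 1 and informative.)

P[X ≥ 4] ≤ 1/9 ≈ 0.11111.


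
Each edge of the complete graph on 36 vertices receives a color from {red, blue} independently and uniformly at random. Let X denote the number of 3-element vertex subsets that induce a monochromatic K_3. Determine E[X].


Let X = Σ_S X_S over the C(36, 3) = 7140 subsets S of size 3, where X_S = 1 if the K_3 on S is monochromatic.
For a fixed S, the K_3 on S has C(3, 2) = 3 edges. P[all 3 edges red] = (1/2)^3, and likewise for blue, so P[monochromatic] = 2·(1/2)^3 = 2^{1 − 3} = 1/4.
By linearity: E[X] = C(36, 3) · 2^{1 − 3} = 7140 · 1/4 = 1785.
Numerically: E[X] ≈ 1785.00000.

E[X] = C(36,3)·2^(1−C(3,2)) = 1785 ≈ 1785.00000.


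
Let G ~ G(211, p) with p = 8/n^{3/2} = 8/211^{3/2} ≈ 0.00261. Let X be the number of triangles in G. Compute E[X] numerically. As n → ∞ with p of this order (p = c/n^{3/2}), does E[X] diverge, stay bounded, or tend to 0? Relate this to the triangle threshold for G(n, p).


Number of potential triangles: C(211, 3) = 1543465.
Each occurs with probability p³ ≈ (0.00261)³ ≈ 1.77827e-08.
By linearity: E[X] = C(211, 3)·p³ ≈ 1543465 · 1.77827e-08 ≈ 0.027.
Since α = 3/2 > 1, p = c/n^{3/2} = o(1/n) is below the triangle threshold p ~ 1/n. Asymptotically E[X] ~ (c³/6)·n^{3(1−α)} = (8³/6)·n^{-1.5} → 0, so by Markov's inequality G has no triangles w.h.p.

E[X] ≈ 0.027; in regime p = Θ(1/n^{3/2}) E[X] tends to 0 (below the triangle threshold p ~ 1/n).
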